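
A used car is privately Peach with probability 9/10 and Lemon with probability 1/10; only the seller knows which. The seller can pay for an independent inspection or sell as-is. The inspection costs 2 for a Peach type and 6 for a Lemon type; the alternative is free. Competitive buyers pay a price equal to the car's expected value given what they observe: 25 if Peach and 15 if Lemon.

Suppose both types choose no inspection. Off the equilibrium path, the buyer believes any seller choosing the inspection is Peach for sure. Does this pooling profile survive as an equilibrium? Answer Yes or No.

Yes

On path, the buyer holds the prior and pays 9/10·25 + 1/10·15 = 24. Off path (the inspection), believing Peach, it pays 25.
Peach: no inspection nets 24; the inspection nets 25 − 2 = 23. Peach stays.
Lemon: no inspection nets 24; the inspection nets 25 − 6 = 19. Lemon stays.
No type deviates, so pooling is sustained.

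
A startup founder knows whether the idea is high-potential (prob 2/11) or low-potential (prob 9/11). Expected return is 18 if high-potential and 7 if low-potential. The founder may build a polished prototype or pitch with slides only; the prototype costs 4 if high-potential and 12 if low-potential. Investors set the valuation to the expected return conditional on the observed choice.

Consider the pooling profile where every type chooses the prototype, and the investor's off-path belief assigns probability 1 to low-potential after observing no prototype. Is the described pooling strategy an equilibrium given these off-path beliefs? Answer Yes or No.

No

On path, the investor holds the prior and pays 2/11·18 + 9/11·7 = 9. Off path (no prototype), believing low-potential, it pays 7.
high-potential: the prototype nets 9 − 4 = 5; no prototype nets 7. high-potential would deviate.
low-potential: the prototype nets 9 − 12 = -3; no prototype nets 7. low-potential would deviate.
A type deviates, so pooling fails.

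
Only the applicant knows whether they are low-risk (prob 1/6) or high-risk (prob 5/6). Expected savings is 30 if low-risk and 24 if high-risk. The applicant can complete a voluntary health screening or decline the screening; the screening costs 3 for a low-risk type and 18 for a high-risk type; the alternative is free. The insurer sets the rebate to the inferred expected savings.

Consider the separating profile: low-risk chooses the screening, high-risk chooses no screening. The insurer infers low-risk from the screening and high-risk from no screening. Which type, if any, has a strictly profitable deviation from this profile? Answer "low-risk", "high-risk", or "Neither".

Neither

The screening pays 30; no screening pays 24.
low-risk: assigned the screening, nets 30 − 3 = 27; deviating to no screening nets 24.
high-risk: assigned no screening, nets 24; deviating to the screening nets 30 − 18 = 12.
Both types strictly prefer their assigned action; no profitable deviation.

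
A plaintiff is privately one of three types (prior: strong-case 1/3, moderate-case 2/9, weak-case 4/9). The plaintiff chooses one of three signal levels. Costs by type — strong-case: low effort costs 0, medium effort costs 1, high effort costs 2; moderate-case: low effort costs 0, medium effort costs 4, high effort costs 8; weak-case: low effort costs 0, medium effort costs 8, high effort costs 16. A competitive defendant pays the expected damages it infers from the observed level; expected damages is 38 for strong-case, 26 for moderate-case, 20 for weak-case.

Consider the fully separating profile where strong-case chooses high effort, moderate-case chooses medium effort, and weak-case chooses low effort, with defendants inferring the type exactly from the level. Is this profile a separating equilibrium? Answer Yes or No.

Separating settlements: high effort → 38, medium effort → 26, low effort → 20.
strong-case (assigned high effort): low effort: 20 − 0 = 20; medium effort: 26 − 1 = 25; high effort: 38 − 2 = 36. strong-case stays.
moderate-case (assigned medium effort): low effort: 20 − 0 = 20; medium effort: 26 − 4 = 22; high effort: 38 − 8 = 30. moderate-case prefers high effort.
weak-case (assigned low effort): low effort: 20 − 0 = 20; medium effort: 26 − 8 = 18; high effort: 38 − 16 = 22. weak-case prefers high effort.
At least one type deviates; the separating profile fails.

No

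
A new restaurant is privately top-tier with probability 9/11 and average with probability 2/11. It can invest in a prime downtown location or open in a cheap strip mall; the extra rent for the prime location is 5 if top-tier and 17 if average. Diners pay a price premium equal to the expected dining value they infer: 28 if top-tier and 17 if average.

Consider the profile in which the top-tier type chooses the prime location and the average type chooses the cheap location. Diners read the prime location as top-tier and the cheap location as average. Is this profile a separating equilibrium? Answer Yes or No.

Yes

Under these beliefs, the prime location earns price premium 28 and the cheap location earns price premium 17.
top-tier: the prime location nets 28 − 5 = 23; the cheap location nets 17. top-tier prefers the prime location.
average: the prime location nets 28 − 17 = 11; the cheap location nets 17. average prefers the cheap location.
Neither type deviates, so the separating profile is an equilibrium.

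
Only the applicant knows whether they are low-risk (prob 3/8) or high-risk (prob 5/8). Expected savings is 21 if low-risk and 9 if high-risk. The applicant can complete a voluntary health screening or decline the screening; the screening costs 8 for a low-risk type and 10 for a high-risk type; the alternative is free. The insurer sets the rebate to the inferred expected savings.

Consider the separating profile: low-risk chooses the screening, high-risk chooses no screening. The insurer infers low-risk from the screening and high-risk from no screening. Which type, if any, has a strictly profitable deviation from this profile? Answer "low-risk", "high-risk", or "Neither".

high-risk

The screening pays 21; no screening pays 9.
low-risk: assigned the screening, nets 21 − 8 = 13; deviating to no screening nets 9.
high-risk: assigned no screening, nets 9; deviating to the screening nets 21 − 10 = 11.
The high-risk type gains 2 by deviating.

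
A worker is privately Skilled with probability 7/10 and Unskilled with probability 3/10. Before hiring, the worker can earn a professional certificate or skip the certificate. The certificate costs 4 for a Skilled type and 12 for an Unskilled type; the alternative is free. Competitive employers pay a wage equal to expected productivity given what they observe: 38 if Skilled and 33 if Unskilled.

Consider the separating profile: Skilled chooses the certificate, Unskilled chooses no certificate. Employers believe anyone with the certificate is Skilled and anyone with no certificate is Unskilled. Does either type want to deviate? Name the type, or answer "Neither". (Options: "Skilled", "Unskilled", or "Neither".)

Neither

The certificate pays 38; no certificate pays 33.
Skilled: assigned the certificate, nets 38 − 4 = 34; deviating to no certificate nets 33.
Unskilled: assigned no certificate, nets 33; deviating to the certificate nets 38 − 12 = 26.
Both types strictly prefer their assigned action; no profitable deviation.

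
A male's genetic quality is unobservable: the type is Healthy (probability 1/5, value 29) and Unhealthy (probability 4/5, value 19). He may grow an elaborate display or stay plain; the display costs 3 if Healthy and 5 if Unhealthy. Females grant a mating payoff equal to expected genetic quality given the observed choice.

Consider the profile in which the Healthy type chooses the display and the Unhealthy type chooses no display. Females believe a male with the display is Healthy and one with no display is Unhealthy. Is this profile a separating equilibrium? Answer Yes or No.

Under these beliefs, the display earns mating payoff 29 and no display earns mating payoff 19.
Healthy: the display nets 29 − 3 = 26; no display nets 19. Healthy prefers the display.
Unhealthy: the display nets 29 − 5 = 24; no display nets 19. Unhealthy would deviate to the display.
Unhealthy has a profitable deviation, so the profile is not an equilibrium.

No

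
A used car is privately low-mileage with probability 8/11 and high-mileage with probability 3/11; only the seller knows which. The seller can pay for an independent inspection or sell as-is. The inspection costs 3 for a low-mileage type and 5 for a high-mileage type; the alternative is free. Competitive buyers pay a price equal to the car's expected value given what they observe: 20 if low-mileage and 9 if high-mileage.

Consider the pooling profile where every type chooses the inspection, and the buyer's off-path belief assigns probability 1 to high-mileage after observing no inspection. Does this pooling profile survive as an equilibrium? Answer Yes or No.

Yes

On path, the buyer holds the prior and pays 8/11·20 + 3/11·9 = 17. Off path (no inspection), believing high-mileage, it pays 9.
low-mileage: the inspection nets 17 − 3 = 14; no inspection nets 9. low-mileage stays.
high-mileage: the inspection nets 17 − 5 = 12; no inspection nets 9. high-mileage stays.
No type deviates, so pooling is sustained.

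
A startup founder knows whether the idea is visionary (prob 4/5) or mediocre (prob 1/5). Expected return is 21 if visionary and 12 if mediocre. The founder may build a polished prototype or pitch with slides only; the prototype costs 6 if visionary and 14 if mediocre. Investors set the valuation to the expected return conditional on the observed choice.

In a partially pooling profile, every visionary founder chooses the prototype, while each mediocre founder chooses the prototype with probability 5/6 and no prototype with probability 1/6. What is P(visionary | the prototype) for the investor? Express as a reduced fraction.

24/29

P(the prototype) = (4/5)·1 + (1/5)·(5/6) = 29/30.
By Bayes' rule, P(visionary | the prototype) = (4/5) / (29/30) = 24/29.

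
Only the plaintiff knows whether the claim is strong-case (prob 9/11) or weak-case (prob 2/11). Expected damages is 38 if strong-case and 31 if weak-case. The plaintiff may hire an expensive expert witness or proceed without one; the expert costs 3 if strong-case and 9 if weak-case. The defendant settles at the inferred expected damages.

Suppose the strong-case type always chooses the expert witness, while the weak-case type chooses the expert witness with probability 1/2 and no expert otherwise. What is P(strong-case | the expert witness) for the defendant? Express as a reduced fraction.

9/10

P(the expert witness) = (9/11)·1 + (2/11)·(1/2) = 10/11.
By Bayes' rule, P(strong-case | the expert witness) = (9/11) / (10/11) = 9/10.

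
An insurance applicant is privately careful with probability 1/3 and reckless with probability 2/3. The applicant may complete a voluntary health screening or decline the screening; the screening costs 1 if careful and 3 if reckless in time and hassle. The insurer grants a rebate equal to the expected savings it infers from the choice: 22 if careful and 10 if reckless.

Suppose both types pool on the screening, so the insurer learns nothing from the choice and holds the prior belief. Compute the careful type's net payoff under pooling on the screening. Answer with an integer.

13

Pooled rebate = 1/3·22 + 2/3·10 = 14.
careful pays cost 1 for the screening, so net payoff = 14 − 1 = 13.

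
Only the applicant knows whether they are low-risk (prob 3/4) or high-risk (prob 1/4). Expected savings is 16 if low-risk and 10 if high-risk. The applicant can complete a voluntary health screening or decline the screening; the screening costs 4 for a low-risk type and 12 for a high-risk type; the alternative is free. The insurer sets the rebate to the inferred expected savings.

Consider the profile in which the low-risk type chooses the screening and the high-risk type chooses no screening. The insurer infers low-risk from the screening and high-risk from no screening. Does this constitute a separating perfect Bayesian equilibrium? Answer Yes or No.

Under these beliefs, the screening earns rebate 16 and no screening earns rebate 10.
low-risk: the screening nets 16 − 4 = 12; no screening nets 10. low-risk prefers the screening.
high-risk: the screening nets 16 − 12 = 4; no screening nets 10. high-risk prefers no screening.
Neither type deviates, so the separating profile is an equilibrium.

Yes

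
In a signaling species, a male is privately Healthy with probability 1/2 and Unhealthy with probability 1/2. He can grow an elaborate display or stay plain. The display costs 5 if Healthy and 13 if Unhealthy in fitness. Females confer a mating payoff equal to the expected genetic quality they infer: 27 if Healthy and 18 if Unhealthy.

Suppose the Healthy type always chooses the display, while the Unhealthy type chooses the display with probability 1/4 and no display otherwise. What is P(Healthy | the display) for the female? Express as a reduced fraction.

4/5

P(the display) = (1/2)·1 + (1/2)·(1/4) = 5/8.
By Bayes' rule, P(Healthy | the display) = (1/2) / (5/8) = 4/5.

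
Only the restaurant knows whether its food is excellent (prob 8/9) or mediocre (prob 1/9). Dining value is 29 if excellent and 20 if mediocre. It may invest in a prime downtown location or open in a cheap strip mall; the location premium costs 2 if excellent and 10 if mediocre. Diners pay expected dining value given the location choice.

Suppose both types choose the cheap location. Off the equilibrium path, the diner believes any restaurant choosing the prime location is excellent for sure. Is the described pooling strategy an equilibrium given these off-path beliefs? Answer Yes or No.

Yes

On path, the diner holds the prior and pays 8/9·29 + 1/9·20 = 28. Off path (the prime location), believing excellent, it pays 29.
excellent: the cheap location nets 28; the prime location nets 29 − 2 = 27. excellent stays.
mediocre: the cheap location nets 28; the prime location nets 29 − 10 = 19. mediocre stays.
No type deviates, so pooling is sustained.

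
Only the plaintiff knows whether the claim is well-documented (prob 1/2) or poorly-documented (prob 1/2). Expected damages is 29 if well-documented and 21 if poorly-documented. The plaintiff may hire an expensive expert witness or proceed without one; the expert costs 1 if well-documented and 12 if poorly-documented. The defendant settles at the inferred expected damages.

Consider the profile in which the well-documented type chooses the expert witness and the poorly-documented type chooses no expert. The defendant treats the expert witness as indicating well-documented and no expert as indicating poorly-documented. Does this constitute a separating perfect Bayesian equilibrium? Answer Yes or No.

Yes

Under these beliefs, the expert witness earns settlement 29 and no expert earns settlement 21.
well-documented: the expert witness nets 29 − 1 = 28; no expert nets 21. well-documented prefers the expert witness.
poorly-documented: the expert witness nets 29 − 12 = 17; no expert nets 21. poorly-documented prefers no expert.
Neither type deviates, so the separating profile is an equilibrium.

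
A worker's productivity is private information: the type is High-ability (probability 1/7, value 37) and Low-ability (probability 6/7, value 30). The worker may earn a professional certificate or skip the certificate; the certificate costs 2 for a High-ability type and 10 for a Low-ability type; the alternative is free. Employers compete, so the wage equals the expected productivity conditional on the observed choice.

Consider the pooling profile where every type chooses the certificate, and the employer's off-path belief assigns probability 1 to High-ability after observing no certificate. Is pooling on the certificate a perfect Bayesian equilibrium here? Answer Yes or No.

On path, the employer holds the prior and pays 1/7·37 + 6/7·30 = 31. Off path (no certificate), believing High-ability, it pays 37.
High-ability: the certificate nets 31 − 2 = 29; no certificate nets 37. High-ability would deviate.
Low-ability: the certificate nets 31 − 10 = 21; no certificate nets 37. Low-ability would deviate.
A type deviates, so pooling fails.

No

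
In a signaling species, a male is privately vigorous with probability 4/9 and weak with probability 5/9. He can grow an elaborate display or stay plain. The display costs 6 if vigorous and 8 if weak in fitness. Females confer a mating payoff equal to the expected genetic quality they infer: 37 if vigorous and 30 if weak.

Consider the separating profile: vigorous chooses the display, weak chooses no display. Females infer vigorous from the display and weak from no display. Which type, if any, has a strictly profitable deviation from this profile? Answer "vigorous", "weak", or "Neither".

Neither

The display pays 37; no display pays 30.
vigorous: assigned the display, nets 37 − 6 = 31; deviating to no display nets 30.
weak: assigned no display, nets 30; deviating to the display nets 37 − 8 = 29.
Both types strictly prefer their assigned action; no profitable deviation.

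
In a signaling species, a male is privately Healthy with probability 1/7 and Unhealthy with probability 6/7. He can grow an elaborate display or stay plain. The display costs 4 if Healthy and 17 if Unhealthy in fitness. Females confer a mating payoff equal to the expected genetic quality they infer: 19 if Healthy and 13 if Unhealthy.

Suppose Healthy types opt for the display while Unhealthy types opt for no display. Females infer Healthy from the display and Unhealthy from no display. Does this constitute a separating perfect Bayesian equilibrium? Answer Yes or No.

Under these beliefs, the display earns mating payoff 19 and no display earns mating payoff 13.
Healthy: the display nets 19 − 4 = 15; no display nets 13. Healthy prefers the display.
Unhealthy: the display nets 19 − 17 = 2; no display nets 13. Unhealthy prefers no display.
Neither type deviates, so the separating profile is an equilibrium.

Yes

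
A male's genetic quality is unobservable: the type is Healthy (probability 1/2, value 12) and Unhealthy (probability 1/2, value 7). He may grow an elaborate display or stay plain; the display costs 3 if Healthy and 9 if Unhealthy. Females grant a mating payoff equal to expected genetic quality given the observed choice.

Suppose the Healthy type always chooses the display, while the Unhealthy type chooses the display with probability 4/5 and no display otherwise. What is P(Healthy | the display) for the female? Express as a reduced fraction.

P(the display) = (1/2)·1 + (1/2)·(4/5) = 9/10.
By Bayes' rule, P(Healthy | the display) = (1/2) / (9/10) = 5/9.

5/9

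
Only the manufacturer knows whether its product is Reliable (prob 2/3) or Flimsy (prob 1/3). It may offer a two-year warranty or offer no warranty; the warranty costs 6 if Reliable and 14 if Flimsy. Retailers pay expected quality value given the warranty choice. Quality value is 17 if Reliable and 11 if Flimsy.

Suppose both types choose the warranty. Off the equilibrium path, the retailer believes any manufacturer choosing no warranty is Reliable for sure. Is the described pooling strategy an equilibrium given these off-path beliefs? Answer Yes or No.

On path, the retailer holds the prior and pays 2/3·17 + 1/3·11 = 15. Off path (no warranty), believing Reliable, it pays 17.
Reliable: the warranty nets 15 − 6 = 9; no warranty nets 17. Reliable would deviate.
Flimsy: the warranty nets 15 − 14 = 1; no warranty nets 17. Flimsy would deviate.
A type deviates, so pooling fails.

No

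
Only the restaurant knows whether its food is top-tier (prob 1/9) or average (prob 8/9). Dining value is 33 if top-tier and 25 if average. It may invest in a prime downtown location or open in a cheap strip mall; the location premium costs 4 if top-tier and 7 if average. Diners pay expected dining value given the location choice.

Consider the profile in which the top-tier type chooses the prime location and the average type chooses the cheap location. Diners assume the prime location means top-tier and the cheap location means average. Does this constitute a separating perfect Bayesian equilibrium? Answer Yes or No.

Under these beliefs, the prime location earns price premium 33 and the cheap location earns price premium 25.
top-tier: the prime location nets 33 − 4 = 29; the cheap location nets 25. top-tier prefers the prime location.
average: the prime location nets 33 − 7 = 26; the cheap location nets 25. average would deviate to the prime location.
average has a profitable deviation, so the profile is not an equilibrium.

No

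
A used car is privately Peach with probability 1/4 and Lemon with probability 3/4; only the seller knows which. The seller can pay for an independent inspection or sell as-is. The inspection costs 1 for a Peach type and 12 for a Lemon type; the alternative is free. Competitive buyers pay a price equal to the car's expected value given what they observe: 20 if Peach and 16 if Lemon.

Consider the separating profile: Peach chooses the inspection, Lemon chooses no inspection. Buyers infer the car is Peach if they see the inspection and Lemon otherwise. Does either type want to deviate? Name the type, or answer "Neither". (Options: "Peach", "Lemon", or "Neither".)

Neither

The inspection pays 20; no inspection pays 16.
Peach: assigned the inspection, nets 20 − 1 = 19; deviating to no inspection nets 16.
Lemon: assigned no inspection, nets 16; deviating to the inspection nets 20 − 12 = 8.
Both types strictly prefer their assigned action; no profitable deviation.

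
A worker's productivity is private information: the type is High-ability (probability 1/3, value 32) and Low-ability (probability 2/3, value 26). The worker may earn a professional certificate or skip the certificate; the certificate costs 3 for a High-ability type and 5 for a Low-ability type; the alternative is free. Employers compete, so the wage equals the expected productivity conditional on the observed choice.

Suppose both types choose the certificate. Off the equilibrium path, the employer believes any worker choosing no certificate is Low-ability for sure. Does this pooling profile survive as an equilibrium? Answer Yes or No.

On path, the employer holds the prior and pays 1/3·32 + 2/3·26 = 28. Off path (no certificate), believing Low-ability, it pays 26.
High-ability: the certificate nets 28 − 3 = 25; no certificate nets 26. High-ability would deviate.
Low-ability: the certificate nets 28 − 5 = 23; no certificate nets 26. Low-ability would deviate.
A type deviates, so pooling fails.

No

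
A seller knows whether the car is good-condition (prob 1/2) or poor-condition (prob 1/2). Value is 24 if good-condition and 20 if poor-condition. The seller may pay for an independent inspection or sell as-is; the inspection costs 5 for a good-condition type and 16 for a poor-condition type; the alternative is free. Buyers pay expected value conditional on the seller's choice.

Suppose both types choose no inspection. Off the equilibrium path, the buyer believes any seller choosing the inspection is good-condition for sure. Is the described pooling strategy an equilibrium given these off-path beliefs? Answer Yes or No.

Yes

On path, the buyer holds the prior and pays 1/2·24 + 1/2·20 = 22. Off path (the inspection), believing good-condition, it pays 24.
good-condition: no inspection nets 22; the inspection nets 24 − 5 = 19. good-condition stays.
poor-condition: no inspection nets 22; the inspection nets 24 − 16 = 8. poor-condition stays.
No type deviates, so pooling is sustained.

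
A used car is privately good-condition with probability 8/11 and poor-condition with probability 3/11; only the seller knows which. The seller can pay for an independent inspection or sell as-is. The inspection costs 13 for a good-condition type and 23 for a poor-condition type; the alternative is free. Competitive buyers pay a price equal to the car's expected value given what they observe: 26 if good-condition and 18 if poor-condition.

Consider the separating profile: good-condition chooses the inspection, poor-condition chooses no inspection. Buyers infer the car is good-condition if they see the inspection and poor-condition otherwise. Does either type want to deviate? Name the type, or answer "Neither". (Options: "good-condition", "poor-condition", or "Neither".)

The inspection pays 26; no inspection pays 18.
good-condition: assigned the inspection, nets 26 − 13 = 13; deviating to no inspection nets 18.
poor-condition: assigned no inspection, nets 18; deviating to the inspection nets 26 − 23 = 3.
The good-condition type gains 5 by deviating.

good-condition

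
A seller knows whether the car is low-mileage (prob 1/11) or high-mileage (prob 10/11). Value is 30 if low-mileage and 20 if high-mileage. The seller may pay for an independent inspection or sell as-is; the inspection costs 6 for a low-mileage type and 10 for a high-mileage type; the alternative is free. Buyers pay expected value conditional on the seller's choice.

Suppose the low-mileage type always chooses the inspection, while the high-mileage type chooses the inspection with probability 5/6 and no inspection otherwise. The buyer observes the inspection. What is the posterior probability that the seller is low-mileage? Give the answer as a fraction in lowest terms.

3/28

P(the inspection) = (1/11)·1 + (10/11)·(5/6) = 28/33.
By Bayes' rule, P(low-mileage | the inspection) = (1/11) / (28/33) = 3/28.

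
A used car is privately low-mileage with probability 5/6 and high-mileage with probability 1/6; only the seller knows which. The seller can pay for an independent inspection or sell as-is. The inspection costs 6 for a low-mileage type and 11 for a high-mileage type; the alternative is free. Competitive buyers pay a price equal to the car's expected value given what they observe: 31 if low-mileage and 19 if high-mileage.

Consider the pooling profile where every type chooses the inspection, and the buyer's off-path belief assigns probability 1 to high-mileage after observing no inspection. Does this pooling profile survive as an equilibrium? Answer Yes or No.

On path, the buyer holds the prior and pays 5/6·31 + 1/6·19 = 29. Off path (no inspection), believing high-mileage, it pays 19.
low-mileage: the inspection nets 29 − 6 = 23; no inspection nets 19. low-mileage stays.
high-mileage: the inspection nets 29 − 11 = 18; no inspection nets 19. high-mileage would deviate.
A type deviates, so pooling fails.

No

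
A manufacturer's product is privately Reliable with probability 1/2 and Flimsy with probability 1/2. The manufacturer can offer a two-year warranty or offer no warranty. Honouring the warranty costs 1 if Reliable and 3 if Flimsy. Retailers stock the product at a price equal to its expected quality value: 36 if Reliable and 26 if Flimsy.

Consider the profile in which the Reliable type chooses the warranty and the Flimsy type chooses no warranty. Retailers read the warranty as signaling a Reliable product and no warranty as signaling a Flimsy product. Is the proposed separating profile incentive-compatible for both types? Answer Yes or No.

Under these beliefs, the warranty earns price 36 and no warranty earns price 26.
Reliable: the warranty nets 36 − 1 = 35; no warranty nets 26. Reliable prefers the warranty.
Flimsy: the warranty nets 36 − 3 = 33; no warranty nets 26. Flimsy would deviate to the warranty.
Flimsy has a profitable deviation, so the profile is not an equilibrium.

No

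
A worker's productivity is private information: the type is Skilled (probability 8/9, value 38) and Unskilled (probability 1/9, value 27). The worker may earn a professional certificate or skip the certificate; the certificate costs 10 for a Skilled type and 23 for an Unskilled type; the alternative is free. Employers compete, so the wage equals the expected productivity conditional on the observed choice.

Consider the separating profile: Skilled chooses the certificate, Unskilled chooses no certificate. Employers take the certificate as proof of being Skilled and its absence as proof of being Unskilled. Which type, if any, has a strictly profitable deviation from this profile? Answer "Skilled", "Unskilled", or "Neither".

Neither

The certificate pays 38; no certificate pays 27.
Skilled: assigned the certificate, nets 38 − 10 = 28; deviating to no certificate nets 27.
Unskilled: assigned no certificate, nets 27; deviating to the certificate nets 38 − 23 = 15.
Both types strictly prefer their assigned action; no profitable deviation.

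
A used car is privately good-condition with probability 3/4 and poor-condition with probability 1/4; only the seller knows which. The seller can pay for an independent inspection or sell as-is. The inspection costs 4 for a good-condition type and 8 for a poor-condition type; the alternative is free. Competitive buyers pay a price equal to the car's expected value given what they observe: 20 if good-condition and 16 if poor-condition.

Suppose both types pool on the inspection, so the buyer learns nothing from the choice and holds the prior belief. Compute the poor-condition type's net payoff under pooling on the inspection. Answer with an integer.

Pooled price = 3/4·20 + 1/4·16 = 19.
poor-condition pays cost 8 for the inspection, so net payoff = 19 − 8 = 11.

11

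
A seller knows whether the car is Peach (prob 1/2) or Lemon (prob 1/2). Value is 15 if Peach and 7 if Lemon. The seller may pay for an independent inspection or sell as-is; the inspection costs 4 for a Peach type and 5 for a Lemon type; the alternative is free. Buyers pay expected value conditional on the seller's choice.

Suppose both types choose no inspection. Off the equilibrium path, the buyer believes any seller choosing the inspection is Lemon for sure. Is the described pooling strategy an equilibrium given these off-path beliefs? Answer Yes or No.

On path, the buyer holds the prior and pays 1/2·15 + 1/2·7 = 11. Off path (the inspection), believing Lemon, it pays 7.
Peach: no inspection nets 11; the inspection nets 7 − 4 = 3. Peach stays.
Lemon: no inspection nets 11; the inspection nets 7 − 5 = 2. Lemon stays.
No type deviates, so pooling is sustained.

Yes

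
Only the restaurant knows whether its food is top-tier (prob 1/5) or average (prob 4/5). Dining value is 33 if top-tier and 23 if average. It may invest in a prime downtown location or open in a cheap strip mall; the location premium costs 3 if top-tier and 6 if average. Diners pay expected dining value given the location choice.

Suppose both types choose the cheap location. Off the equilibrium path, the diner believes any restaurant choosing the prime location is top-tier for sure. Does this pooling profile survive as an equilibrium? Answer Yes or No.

No

On path, the diner holds the prior and pays 1/5·33 + 4/5·23 = 25. Off path (the prime location), believing top-tier, it pays 33.
top-tier: the cheap location nets 25; the prime location nets 33 − 3 = 30. top-tier would deviate.
average: the cheap location nets 25; the prime location nets 33 − 6 = 27. average would deviate.
A type deviates, so pooling fails.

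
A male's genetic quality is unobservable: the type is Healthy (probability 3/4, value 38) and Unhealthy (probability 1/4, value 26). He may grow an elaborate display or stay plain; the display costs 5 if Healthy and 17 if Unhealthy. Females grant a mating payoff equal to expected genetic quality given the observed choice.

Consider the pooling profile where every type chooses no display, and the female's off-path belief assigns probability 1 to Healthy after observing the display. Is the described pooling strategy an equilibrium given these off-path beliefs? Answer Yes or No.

On path, the female holds the prior and pays 3/4·38 + 1/4·26 = 35. Off path (the display), believing Healthy, it pays 38.
Healthy: no display nets 35; the display nets 38 − 5 = 33. Healthy stays.
Unhealthy: no display nets 35; the display nets 38 − 17 = 21. Unhealthy stays.
No type deviates, so pooling is sustained.

Yes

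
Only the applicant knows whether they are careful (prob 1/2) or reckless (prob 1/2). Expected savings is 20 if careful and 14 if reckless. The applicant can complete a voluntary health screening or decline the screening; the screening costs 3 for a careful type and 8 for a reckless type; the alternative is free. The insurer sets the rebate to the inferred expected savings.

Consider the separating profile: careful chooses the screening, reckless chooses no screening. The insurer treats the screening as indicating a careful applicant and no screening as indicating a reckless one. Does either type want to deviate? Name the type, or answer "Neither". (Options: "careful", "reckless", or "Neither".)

The screening pays 20; no screening pays 14.
careful: assigned the screening, nets 20 − 3 = 17; deviating to no screening nets 14.
reckless: assigned no screening, nets 14; deviating to the screening nets 20 − 8 = 12.
Both types strictly prefer their assigned action; no profitable deviation.

Neither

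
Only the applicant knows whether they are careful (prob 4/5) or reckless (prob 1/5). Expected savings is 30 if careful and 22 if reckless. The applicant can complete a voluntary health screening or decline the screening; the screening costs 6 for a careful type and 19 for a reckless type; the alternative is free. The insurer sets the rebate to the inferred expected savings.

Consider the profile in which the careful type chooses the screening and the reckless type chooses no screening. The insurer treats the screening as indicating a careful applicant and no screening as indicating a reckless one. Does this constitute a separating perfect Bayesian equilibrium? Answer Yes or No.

Yes

Under these beliefs, the screening earns rebate 30 and no screening earns rebate 22.
careful: the screening nets 30 − 6 = 24; no screening nets 22. careful prefers the screening.
reckless: the screening nets 30 − 19 = 11; no screening nets 22. reckless prefers no screening.
Neither type deviates, so the separating profile is an equilibrium.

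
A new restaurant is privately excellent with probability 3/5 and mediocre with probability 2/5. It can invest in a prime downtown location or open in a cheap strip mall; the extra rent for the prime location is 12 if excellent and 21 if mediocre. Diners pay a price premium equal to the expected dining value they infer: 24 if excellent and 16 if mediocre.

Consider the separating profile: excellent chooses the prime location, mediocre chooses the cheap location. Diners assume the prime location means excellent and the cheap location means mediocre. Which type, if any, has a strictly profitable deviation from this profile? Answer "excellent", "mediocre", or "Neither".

excellent

The prime location pays 24; the cheap location pays 16.
excellent: assigned the prime location, nets 24 − 12 = 12; deviating to the cheap location nets 16.
mediocre: assigned the cheap location, nets 16; deviating to the prime location nets 24 − 21 = 3.
The excellent type gains 4 by deviating.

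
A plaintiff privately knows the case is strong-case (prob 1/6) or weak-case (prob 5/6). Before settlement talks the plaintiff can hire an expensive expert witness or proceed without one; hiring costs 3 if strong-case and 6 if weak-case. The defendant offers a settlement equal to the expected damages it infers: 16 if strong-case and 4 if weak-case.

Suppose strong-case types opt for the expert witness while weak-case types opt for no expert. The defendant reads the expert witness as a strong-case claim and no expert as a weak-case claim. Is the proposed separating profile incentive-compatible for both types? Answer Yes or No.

No

Under these beliefs, the expert witness earns settlement 16 and no expert earns settlement 4.
strong-case: the expert witness nets 16 − 3 = 13; no expert nets 4. strong-case prefers the expert witness.
weak-case: the expert witness nets 16 − 6 = 10; no expert nets 4. weak-case would deviate to the expert witness.
weak-case has a profitable deviation, so the profile is not an equilibrium.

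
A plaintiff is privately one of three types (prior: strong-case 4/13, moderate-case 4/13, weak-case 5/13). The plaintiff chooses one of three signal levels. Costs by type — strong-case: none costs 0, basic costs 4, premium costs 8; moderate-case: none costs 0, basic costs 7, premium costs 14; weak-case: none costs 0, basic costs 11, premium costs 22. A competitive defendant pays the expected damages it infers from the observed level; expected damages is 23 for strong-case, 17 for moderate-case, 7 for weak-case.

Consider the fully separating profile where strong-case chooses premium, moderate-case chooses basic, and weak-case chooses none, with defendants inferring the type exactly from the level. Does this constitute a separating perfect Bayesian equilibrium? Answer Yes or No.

Yes

Separating settlements: premium → 23, basic → 17, none → 7.
strong-case (assigned premium): none: 7 − 0 = 7; basic: 17 − 4 = 13; premium: 23 − 8 = 15. strong-case stays.
moderate-case (assigned basic): none: 7 − 0 = 7; basic: 17 − 7 = 10; premium: 23 − 14 = 9. moderate-case stays.
weak-case (assigned none): none: 7 − 0 = 7; basic: 17 − 11 = 6; premium: 23 − 22 = 1. weak-case stays.
Every type prefers its assigned level; separation holds.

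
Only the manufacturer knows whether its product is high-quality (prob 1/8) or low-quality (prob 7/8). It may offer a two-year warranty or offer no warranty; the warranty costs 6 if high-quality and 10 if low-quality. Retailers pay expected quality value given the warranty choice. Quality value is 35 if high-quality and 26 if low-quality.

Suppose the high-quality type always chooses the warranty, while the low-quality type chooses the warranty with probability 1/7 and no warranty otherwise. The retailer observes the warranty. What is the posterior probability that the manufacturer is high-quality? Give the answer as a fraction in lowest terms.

P(the warranty) = (1/8)·1 + (7/8)·(1/7) = 1/4.
By Bayes' rule, P(high-quality | the warranty) = (1/8) / (1/4) = 1/2.

1/2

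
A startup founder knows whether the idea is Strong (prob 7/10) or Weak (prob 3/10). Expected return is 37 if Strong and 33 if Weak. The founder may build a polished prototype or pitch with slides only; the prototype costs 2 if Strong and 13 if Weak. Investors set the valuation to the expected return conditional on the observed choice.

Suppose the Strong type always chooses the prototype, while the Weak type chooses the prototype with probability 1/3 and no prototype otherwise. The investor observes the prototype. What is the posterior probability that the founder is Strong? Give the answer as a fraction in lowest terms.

P(the prototype) = (7/10)·1 + (3/10)·(1/3) = 4/5.
By Bayes' rule, P(Strong | the prototype) = (7/10) / (4/5) = 7/8.

7/8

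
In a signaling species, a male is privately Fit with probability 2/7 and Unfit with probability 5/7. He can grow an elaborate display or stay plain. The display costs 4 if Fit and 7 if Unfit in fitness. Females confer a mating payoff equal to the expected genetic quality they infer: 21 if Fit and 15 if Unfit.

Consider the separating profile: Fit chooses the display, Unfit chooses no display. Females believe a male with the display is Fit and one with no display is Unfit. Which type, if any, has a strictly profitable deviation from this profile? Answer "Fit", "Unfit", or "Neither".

The display pays 21; no display pays 15.
Fit: assigned the display, nets 21 − 4 = 17; deviating to no display nets 15.
Unfit: assigned no display, nets 15; deviating to the display nets 21 − 7 = 14.
Both types strictly prefer their assigned action; no profitable deviation.

Neither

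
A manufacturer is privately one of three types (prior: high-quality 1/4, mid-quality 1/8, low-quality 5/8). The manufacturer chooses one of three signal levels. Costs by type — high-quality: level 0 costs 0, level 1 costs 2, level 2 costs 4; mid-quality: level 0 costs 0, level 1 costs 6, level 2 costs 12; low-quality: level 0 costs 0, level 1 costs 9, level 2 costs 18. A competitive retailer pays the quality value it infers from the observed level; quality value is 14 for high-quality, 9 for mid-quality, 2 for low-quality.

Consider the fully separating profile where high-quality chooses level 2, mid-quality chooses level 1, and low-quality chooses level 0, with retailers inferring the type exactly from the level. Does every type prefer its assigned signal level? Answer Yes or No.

Yes

Separating prices: level 2 → 14, level 1 → 9, level 0 → 2.
high-quality (assigned level 2): level 0: 2 − 0 = 2; level 1: 9 − 2 = 7; level 2: 14 − 4 = 10. high-quality stays.
mid-quality (assigned level 1): level 0: 2 − 0 = 2; level 1: 9 − 6 = 3; level 2: 14 − 12 = 2. mid-quality stays.
low-quality (assigned level 0): level 0: 2 − 0 = 2; level 1: 9 − 9 = 0; level 2: 14 − 18 = -4. low-quality stays.
Every type prefers its assigned level; separation holds.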